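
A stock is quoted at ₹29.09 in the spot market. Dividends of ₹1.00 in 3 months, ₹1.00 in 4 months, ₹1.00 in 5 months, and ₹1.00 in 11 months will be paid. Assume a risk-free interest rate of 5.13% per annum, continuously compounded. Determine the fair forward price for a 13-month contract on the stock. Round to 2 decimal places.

PV(dividends) I = 1.00·e^(−0.0513·3/12) + 1.00·e^(−0.0513·4/12) + 1.00·e^(−0.0513·5/12) + 1.00·e^(−0.0513·11/12)
I = 0.9873 + 0.9830 + 0.9789 + 0.9541 = 3.9033
F = (S − I)·e^(rT) = (29.09 − 3.9033) · e^(0.0513·13/12)
= 25.1867 · e^0.055575 = 25.1867 × 1.057148 = ₹26.63

₹26.63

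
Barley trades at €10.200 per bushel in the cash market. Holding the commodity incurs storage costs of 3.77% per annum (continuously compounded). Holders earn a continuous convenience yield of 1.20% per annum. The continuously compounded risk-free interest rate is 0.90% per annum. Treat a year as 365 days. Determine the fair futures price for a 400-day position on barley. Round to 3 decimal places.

€10.595 per bushel

Net carry = r + u − y = 0.0090 + 0.0377 − 0.0120 = 0.0347
F = S·e^((r+u−y)T) = 10.200 · e^(0.0347 × 400/365) = 10.200 · e^0.038027
= 10.200 × 1.038759 = €10.595 per bushel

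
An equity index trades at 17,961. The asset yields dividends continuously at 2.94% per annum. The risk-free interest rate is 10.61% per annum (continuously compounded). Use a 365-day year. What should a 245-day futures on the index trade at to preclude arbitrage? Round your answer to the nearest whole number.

F = S·e^((r − q)T) = 17961 · e^((0.1061 − 0.0294) × 245/365)
= 17961 · e^0.051484 = 17961 × 1.052832
F = 18,910

18,910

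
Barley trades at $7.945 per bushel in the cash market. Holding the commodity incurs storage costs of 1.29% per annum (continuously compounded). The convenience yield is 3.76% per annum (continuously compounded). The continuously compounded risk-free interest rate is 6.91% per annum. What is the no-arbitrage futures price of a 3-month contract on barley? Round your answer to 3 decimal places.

$8.034 per bushel

Net carry = r + u − y = 0.0691 + 0.0129 − 0.0376 = 0.0444
F = S·e^((r+u−y)T) = 7.945 · e^(0.0444 × 3/12) = 7.945 · e^0.011100
= 7.945 × 1.011162 = $8.034 per bushel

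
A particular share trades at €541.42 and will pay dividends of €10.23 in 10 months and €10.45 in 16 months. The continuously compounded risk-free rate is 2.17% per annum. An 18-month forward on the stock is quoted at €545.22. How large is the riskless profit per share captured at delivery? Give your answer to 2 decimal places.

€6.75 per share

PV(dividends) I = 10.23·e^(−0.0217·10/12) + 10.45·e^(−0.0217·16/12) = 20.1986
Fair forward F* = (S − I)·e^(rT) = (541.42 − 20.1986)·e^0.032550 = 521.2214 × 1.033086 = 538.4665
Market €545.22 > fair 538.4665: forward overpriced → cash-and-carry (borrow at r, buy the stock and collect the dividends, short the forward).
Profit at T = |F_mkt − F*| = |545.22 − 538.4665| = €6.75 per share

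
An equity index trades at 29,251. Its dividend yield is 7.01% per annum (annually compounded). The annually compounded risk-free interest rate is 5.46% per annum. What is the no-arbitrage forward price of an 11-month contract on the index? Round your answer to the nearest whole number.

F = S · (1+r)^T / (1+q)^T
= 29251 × 1.049938 / 1.064075 = 29251 × 0.986714
F = 28,862

28,862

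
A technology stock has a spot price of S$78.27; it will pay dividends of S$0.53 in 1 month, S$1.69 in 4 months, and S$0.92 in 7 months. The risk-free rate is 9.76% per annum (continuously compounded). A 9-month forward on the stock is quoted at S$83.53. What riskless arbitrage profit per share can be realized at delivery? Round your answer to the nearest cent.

PV(dividends) I = 0.53·e^(−0.0976·1/12) + 1.69·e^(−0.0976·4/12) + 0.92·e^(−0.0976·7/12) = 3.0307
Fair forward F* = (S − I)·e^(rT) = (78.27 − 3.0307)·e^0.073200 = 75.2393 × 1.075946 = 80.9534
Market S$83.53 > fair 80.9534: forward overpriced → cash-and-carry (borrow at r, buy the stock and collect the dividends, short the forward).
Profit at T = |F_mkt − F*| = |83.53 − 80.9534| = S$2.58 per share

S$2.58 per share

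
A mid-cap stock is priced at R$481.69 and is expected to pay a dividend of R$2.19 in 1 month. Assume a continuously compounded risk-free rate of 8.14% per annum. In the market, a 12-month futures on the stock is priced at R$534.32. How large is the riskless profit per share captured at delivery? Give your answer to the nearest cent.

R$14.14 per share

PV(dividends) I = 2.19·e^(−0.0814·1/12) = 2.1752
Fair futures F* = (S − I)·e^(rT) = (481.69 − 2.1752)·e^0.081400 = 479.5148 × 1.084805 = 520.1801
Market R$534.32 > fair 520.1801: forward overpriced → cash-and-carry (borrow at r, buy the stock and collect the dividends, short the forward).
Profit at T = |F_mkt − F*| = |534.32 − 520.1801| = R$14.14 per share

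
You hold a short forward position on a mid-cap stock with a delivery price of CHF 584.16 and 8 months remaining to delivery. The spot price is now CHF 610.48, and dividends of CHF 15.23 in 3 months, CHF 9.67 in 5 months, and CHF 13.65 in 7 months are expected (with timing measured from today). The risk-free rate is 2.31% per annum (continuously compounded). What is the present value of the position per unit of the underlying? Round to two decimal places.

CHF 2.94

PV(remaining dividends) I = 15.23·e^(−0.0231·3/12) + 9.67·e^(−0.0231·5/12) + 13.65·e^(−0.0231·7/12) = 38.1870
Current forward F = (S − I)·e^(rT) = (610.48 − 38.1870)·e^(0.0231·8/12) = 572.2930 × 1.015519 = 581.1744
Value (long) = (F − K)·e^(−rT) = (581.1744 − 584.16) × 0.984718 = -2.9400
Short position value = −(long value) = CHF 2.94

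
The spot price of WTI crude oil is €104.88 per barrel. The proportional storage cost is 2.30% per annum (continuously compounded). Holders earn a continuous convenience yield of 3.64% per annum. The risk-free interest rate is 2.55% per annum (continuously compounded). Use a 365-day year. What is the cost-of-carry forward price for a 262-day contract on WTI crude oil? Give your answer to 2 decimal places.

€105.79 per barrel

Net carry = r + u − y = 0.0255 + 0.0230 − 0.0364 = 0.0121
F = S·e^((r+u−y)T) = 104.88 · e^(0.0121 × 262/365) = 104.88 · e^0.008685
= 104.88 × 1.008723 = €105.79 per barrel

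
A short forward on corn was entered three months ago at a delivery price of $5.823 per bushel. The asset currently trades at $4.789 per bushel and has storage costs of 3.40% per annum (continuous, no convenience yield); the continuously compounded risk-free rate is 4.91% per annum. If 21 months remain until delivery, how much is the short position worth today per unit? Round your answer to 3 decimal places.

$0.261 per bushel

Current fair forward for the remaining 21 months: F = S·e^((r + u)·T), (r + u) = 0.0491 + 0.0340 = 0.0831
F = 4.789 · e^(0.0831 × 21/12) = 4.789 × 1.156531 = 5.5386
Value of long forward = (F − K)·e^(−rT) = (5.5386 − 5.823) · e^(−0.0491·21/12)
= -0.2844 × 0.917663 = -0.261
Short position value = −(long value) = $0.261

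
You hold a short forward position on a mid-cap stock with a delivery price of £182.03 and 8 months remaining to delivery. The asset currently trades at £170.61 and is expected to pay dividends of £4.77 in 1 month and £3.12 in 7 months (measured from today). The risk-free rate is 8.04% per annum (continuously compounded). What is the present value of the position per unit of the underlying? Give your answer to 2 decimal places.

£9.64

PV(remaining dividends) I = 4.77·e^(−0.0804·1/12) + 3.12·e^(−0.0804·7/12) = 7.7152
Current forward F = (S − I)·e^(rT) = (170.61 − 7.7152)·e^(0.0804·8/12) = 162.8948 × 1.055062 = 171.8641
Value (long) = (F − K)·e^(−rT) = (171.8641 − 182.03) × 0.947811 = -9.6354
Short position value = −(long value) = £9.64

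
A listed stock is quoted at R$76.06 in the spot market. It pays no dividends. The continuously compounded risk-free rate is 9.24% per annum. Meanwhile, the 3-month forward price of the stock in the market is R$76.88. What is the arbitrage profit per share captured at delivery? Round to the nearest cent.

R$0.96 per share

Fair forward: F* = S·e^(carry·T), with carry = r = 0.0924
F* = 76.06 · e^(0.0924 × 3/12) = 76.06 · e^0.023100 = 76.06 × 1.023369 = R$77.8374
Market R$76.88 < fair R$77.8374: forward underpriced → reverse cash-and-carry (short spot, go long the forward).
At maturity, profit = |F_mkt − F*| = |76.88 − 77.8374| = R$0.96 per share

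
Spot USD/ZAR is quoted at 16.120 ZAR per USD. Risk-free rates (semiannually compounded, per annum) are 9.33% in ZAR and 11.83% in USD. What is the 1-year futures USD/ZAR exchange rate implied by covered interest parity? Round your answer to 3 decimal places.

By covered interest parity, F = S · (1+r_ZAR/2)^(2T) / (1+r_USD/2)^(2T)
= 16.120 × 1.095476 / 1.121799 = 16.120 × 0.976535
F = 15.742 ZAR per USD

15.742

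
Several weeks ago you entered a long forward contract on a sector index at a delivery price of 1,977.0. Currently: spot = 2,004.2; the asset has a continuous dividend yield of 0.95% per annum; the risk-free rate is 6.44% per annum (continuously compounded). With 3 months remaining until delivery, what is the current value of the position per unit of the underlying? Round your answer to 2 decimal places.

Current fair forward for the remaining 3 months: F = S·e^((r − q)·T), (r − q) = 0.0644 − 0.0095 = 0.0549
F = 2004.2 · e^(0.0549 × 3/12) = 2004.2 × 1.01381962 = 2031.8973
Value of long forward = (F − K)·e^(−rT) = (2031.8973 − 1977.0) · e^(−0.0644·3/12)
= 54.8973 × 0.98402891 = 54.02

54.02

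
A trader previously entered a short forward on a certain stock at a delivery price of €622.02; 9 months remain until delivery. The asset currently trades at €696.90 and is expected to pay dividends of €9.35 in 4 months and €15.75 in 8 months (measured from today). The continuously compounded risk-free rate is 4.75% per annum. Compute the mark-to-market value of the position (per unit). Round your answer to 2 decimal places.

-€72.19

PV(remaining dividends) I = 9.35·e^(−0.0475·4/12) + 15.75·e^(−0.0475·8/12) = 24.4622
Current forward F = (S − I)·e^(rT) = (696.90 − 24.4622)·e^(0.0475·9/12) = 672.4378 × 1.036267 = 696.8251
Value (long) = (F − K)·e^(−rT) = (696.8251 − 622.02) × 0.965002 = 72.1871
Short position value = −(long value) = -€72.19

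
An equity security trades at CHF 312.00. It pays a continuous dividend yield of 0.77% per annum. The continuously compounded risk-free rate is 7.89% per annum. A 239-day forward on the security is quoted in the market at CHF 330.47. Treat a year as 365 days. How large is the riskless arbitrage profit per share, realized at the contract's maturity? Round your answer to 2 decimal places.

CHF 3.58 per share

Fair forward: F* = S·e^(carry·T), with carry = (r − q) = 0.0789 − 0.0077 = 0.0712
F* = 312.00 · e^(0.0712 × 239/365) = 312.00 · e^0.046621 = 312.00 × 1.047725 = CHF 326.8902
Market CHF 330.47 > fair CHF 326.8902: forward overpriced → cash-and-carry (buy spot, short the forward).
At maturity, profit = |F_mkt − F*| = |330.47 − 326.8902| = CHF 3.58 per share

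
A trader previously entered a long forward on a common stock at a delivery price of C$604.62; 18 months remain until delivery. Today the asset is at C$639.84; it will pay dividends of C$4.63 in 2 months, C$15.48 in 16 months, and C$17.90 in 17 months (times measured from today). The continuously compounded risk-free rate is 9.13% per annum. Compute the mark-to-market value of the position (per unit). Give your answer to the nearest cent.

PV(remaining dividends) I = 4.63·e^(−0.0913·2/12) + 15.48·e^(−0.0913·16/12) + 17.90·e^(−0.0913·17/12) = 33.9941
Current forward F = (S − I)·e^(rT) = (639.84 − 33.9941)·e^(0.0913·18/12) = 605.8459 × 1.146771 = 694.7665
Value (long) = (F − K)·e^(−rT) = (694.7665 − 604.62) × 0.872014 = 78.6090
Value = C$78.61

C$78.61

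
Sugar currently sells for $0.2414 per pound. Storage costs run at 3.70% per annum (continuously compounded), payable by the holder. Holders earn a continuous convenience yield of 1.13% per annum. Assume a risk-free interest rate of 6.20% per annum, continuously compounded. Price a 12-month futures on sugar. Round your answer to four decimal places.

$0.2635 per pound

Net carry = r + u − y = 0.0620 + 0.0370 − 0.0113 = 0.0877
F = S·e^((r+u−y)T) = 0.2414 · e^(0.0877 × 12/12) = 0.2414 · e^0.087700
= 0.2414 × 1.091661 = $0.2635 per pound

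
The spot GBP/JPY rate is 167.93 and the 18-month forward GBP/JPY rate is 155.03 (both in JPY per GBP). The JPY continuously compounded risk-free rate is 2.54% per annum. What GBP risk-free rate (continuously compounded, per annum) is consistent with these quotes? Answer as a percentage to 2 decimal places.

F = S·e^((r_JPY − r_GBP)T) ⇒ r_GBP = r_JPY − ln(F/S)/T
ln(155.03/167.93) = -0.079929; /(18/12) = -0.053286
r_GBP = 0.0254 + 0.053286 = 0.078686
r_GBP = 7.87%

7.87%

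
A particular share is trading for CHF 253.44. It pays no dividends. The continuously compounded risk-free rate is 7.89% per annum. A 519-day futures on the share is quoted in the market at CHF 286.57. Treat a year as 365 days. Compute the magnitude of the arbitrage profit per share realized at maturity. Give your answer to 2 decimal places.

CHF 3.04 per share

Fair futures: F* = S·e^(carry·T), with carry = r = 0.0789
F* = 253.44 · e^(0.0789 × 519/365) = 253.44 · e^0.112189 = 253.44 × 1.118724 = CHF 283.5294
Market CHF 286.57 > fair CHF 283.5294: forward overpriced → cash-and-carry (buy spot, short the forward).
At maturity, profit = |F_mkt − F*| = |286.57 − 283.5294| = CHF 3.04 per share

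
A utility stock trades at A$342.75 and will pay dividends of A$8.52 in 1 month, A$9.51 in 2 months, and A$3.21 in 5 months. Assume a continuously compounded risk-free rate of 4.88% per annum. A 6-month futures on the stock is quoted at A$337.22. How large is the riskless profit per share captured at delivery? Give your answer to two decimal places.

A$7.59 per share

PV(dividends) I = 8.52·e^(−0.0488·1/12) + 9.51·e^(−0.0488·2/12) + 3.21·e^(−0.0488·5/12) = 21.0638
Fair futures F* = (S − I)·e^(rT) = (342.75 − 21.0638)·e^0.024400 = 321.6862 × 1.024700 = 329.6318
Market A$337.22 > fair 329.6318: forward overpriced → cash-and-carry (borrow at r, buy the stock and collect the dividends, short the forward).
Profit at T = |F_mkt − F*| = |337.22 − 329.6318| = A$7.59 per share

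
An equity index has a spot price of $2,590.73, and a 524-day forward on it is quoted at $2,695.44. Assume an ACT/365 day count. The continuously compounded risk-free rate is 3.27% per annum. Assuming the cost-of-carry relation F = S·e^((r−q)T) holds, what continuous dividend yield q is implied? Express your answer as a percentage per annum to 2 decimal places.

From F = S·e^((r−q)T): (r − q) = ln(F/S)/T
ln(2695.44/2590.73) = ln(1.040417) = 0.039622
(r − q) = 0.039622 / (524/365) = 0.027599
q = r − ln(F/S)/T = 0.0327 − 0.027599 = 0.005101
q = 0.51%

0.51%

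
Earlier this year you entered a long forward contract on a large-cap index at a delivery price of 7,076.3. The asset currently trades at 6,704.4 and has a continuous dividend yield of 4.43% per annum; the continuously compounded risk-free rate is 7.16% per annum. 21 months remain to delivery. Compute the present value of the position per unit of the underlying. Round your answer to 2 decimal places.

Current fair forward for the remaining 21 months: F = S·e^((r − q)·T), (r − q) = 0.0716 − 0.0443 = 0.0273
F = 6704.4 · e^(0.0273 × 21/12) = 6704.4 × 1.04893462 = 7032.4773
Value of long forward = (F − K)·e^(−rT) = (7032.4773 − 7076.3) · e^(−0.0716·21/12)
= -43.8227 × 0.88223219 = -38.66

-38.66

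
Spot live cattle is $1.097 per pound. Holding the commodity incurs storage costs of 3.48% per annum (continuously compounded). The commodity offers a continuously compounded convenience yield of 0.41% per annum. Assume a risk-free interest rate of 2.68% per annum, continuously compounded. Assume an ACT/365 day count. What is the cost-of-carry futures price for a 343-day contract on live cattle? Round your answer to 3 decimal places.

$1.158 per pound

Net carry = r + u − y = 0.0268 + 0.0348 − 0.0041 = 0.0575
F = S·e^((r+u−y)T) = 1.097 · e^(0.0575 × 343/365) = 1.097 · e^0.054034
= 1.097 × 1.055520 = $1.158 per pound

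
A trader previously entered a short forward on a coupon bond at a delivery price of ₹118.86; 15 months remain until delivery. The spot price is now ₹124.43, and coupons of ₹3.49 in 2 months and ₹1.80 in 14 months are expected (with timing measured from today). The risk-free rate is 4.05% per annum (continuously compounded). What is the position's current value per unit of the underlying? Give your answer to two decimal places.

-₹6.25

PV(remaining coupons) I = 3.49·e^(−0.0405·2/12) + 1.80·e^(−0.0405·14/12) = 5.1834
Current forward F = (S − I)·e^(rT) = (124.43 − 5.1834)·e^(0.0405·15/12) = 119.2466 × 1.051928 = 125.4388
Value (long) = (F − K)·e^(−rT) = (125.4388 − 118.86) × 0.950635 = 6.2540
Short position value = −(long value) = -₹6.25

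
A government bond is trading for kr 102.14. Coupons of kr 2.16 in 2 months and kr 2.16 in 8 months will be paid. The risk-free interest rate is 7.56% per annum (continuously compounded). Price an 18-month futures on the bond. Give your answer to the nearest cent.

kr 109.72

PV(coupons) I = 2.16·e^(−0.0756·2/12) + 2.16·e^(−0.0756·8/12)
I = 2.1330 + 2.0538 = 4.1868
F = (S − I)·e^(rT) = (102.14 − 4.1868) · e^(0.0756·18/12)
= 97.9532 · e^0.113400 = 97.9532 × 1.120080 = kr 109.72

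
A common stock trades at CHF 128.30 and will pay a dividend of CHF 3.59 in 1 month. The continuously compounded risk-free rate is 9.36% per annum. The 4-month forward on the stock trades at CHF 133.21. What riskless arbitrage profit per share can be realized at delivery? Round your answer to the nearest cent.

CHF 4.52 per share

PV(dividends) I = 3.59·e^(−0.0936·1/12) = 3.5621
Fair forward F* = (S − I)·e^(rT) = (128.30 − 3.5621)·e^0.031200 = 124.7379 × 1.031692 = 128.6911
Market CHF 133.21 > fair 128.6911: forward overpriced → cash-and-carry (borrow at r, buy the stock and collect the dividends, short the forward).
Profit at T = |F_mkt − F*| = |133.21 − 128.6911| = CHF 4.52 per share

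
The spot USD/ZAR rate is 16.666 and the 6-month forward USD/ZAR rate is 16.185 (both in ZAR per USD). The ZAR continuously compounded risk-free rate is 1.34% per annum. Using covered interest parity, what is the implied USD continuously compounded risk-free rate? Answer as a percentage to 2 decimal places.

F = S·e^((r_ZAR − r_USD)T) ⇒ r_USD = r_ZAR − ln(F/S)/T
ln(16.185/16.666) = -0.029286; /(6/12) = -0.058572
r_USD = 0.0134 + 0.058572 = 0.071972
r_USD = 7.20%

7.20%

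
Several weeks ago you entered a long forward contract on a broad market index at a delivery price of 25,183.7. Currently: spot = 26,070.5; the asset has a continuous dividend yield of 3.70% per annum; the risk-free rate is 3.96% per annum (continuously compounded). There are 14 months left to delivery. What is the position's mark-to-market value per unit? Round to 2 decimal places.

Current fair forward for the remaining 14 months: F = S·e^((r − q)·T), (r − q) = 0.0396 − 0.0370 = 0.0026
F = 26070.5 · e^(0.0026 × 14/12) = 26070.5 × 1.00303794 = 26149.7006
Value of long forward = (F − K)·e^(−rT) = (26149.7006 − 25183.7) · e^(−0.0396·14/12)
= 966.0006 × 0.95485097 = 922.39

922.39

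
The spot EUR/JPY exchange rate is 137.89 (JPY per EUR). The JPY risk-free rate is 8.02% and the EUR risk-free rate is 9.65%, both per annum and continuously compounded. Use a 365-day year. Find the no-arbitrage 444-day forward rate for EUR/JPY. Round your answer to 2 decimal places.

135.18

F = S·e^((r_JPY − r_EUR)T) = 137.89 · e^((0.0802 − 0.0965) × 444/365)
= 137.89 · e^-0.019828 = 137.89 × 0.980367
F = 135.18 JPY per EUR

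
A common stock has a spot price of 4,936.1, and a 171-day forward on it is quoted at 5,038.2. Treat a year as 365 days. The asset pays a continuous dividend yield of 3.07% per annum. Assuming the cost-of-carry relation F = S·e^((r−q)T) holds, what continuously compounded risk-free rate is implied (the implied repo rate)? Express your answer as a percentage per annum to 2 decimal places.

From F = S·e^((r−q)T): (r − q) = ln(F/S)/T
ln(5038.2/4936.1) = ln(1.020684) = 0.020473
(r − q) = 0.020473 / (171/365) = 0.043700
r = ln(F/S)/T + q = 0.043700 + 0.0307 = 0.074400
r = 7.44%

7.44%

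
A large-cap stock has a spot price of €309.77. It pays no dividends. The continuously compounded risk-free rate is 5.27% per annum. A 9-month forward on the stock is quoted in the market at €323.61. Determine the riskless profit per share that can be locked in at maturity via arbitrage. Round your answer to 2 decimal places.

€1.35 per share

Fair forward: F* = S·e^(carry·T), with carry = r = 0.0527
F* = 309.77 · e^(0.0527 × 9/12) = 309.77 · e^0.039525 = 309.77 × 1.040317 = €322.2590
Market €323.61 > fair €322.2590: forward overpriced → cash-and-carry (buy spot, short the forward).
At maturity, profit = |F_mkt − F*| = |323.61 − 322.2590| = €1.35 per share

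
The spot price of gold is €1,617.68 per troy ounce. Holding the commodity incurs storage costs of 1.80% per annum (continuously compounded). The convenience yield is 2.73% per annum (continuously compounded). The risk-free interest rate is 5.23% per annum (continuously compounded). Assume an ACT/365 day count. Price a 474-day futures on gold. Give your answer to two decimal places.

€1,710.58 per troy ounce

Net carry = r + u − y = 0.0523 + 0.0180 − 0.0273 = 0.0430
F = S·e^((r+u−y)T) = 1617.68 · e^(0.0430 × 474/365) = 1617.68 · e^0.05584110
= 1617.68 × 1.05742964 = €1,710.58 per troy ounce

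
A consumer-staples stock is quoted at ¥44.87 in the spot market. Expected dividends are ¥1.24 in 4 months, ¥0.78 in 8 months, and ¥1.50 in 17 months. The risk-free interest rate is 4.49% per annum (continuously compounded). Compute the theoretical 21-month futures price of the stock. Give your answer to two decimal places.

PV(dividends) I = 1.24·e^(−0.0449·4/12) + 0.78·e^(−0.0449·8/12) + 1.50·e^(−0.0449·17/12)
I = 1.2216 + 0.7570 + 1.4076 = 3.3862
F = (S − I)·e^(rT) = (44.87 − 3.3862) · e^(0.0449·21/12)
= 41.4838 · e^0.078575 = 41.4838 × 1.081744 = ¥44.87

¥44.87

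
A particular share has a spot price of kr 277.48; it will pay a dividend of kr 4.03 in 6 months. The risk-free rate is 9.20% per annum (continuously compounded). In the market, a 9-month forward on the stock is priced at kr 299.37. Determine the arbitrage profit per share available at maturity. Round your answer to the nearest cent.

PV(dividends) I = 4.03·e^(−0.0920·6/12) = 3.8488
Fair forward F* = (S − I)·e^(rT) = (277.48 − 3.8488)·e^0.069000 = 273.6312 × 1.071436 = 293.1783
Market kr 299.37 > fair 293.1783: forward overpriced → cash-and-carry (borrow at r, buy the stock and collect the dividends, short the forward).
Profit at T = |F_mkt − F*| = |299.37 − 293.1783| = kr 6.19 per share

kr 6.19 per share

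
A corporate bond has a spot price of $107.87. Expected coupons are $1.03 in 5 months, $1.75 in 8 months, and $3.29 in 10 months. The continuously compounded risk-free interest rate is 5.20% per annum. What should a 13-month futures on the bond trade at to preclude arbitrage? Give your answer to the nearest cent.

PV(coupons) I = 1.03·e^(−0.0520·5/12) + 1.75·e^(−0.0520·8/12) + 3.29·e^(−0.0520·10/12)
I = 1.0079 + 1.6904 + 3.1505 = 5.8488
F = (S − I)·e^(rT) = (107.87 − 5.8488) · e^(0.0520·13/12)
= 102.0212 · e^0.056333 = 102.0212 × 1.057950 = $107.93

$107.93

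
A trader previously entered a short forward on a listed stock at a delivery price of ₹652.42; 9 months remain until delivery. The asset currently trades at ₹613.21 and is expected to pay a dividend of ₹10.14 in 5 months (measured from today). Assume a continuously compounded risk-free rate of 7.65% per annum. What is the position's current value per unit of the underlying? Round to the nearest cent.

PV(remaining dividends) I = 10.14·e^(−0.0765·5/12) = 9.8219
Current forward F = (S − I)·e^(rT) = (613.21 − 9.8219)·e^(0.0765·9/12) = 603.3881 × 1.059053 = 639.0200
Value (long) = (F − K)·e^(−rT) = (639.0200 − 652.42) × 0.944240 = -12.6528
Short position value = −(long value) = ₹12.65

₹12.65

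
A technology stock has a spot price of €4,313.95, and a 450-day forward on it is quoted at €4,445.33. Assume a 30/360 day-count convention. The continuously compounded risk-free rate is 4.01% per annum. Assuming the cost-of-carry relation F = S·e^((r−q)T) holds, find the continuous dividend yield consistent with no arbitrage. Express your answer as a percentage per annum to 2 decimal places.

1.61%

From F = S·e^((r−q)T): (r − q) = ln(F/S)/T
ln(4445.33/4313.95) = ln(1.030455) = 0.030000
(r − q) = 0.030000 / (450/360) = 0.024000
q = r − ln(F/S)/T = 0.0401 − 0.024000 = 0.016100
q = 1.61%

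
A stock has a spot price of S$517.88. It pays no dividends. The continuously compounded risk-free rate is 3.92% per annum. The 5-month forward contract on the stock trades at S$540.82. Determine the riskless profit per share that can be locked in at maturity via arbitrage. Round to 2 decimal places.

S$14.41 per share

Fair forward: F* = S·e^(carry·T), with carry = r = 0.0392
F* = 517.88 · e^(0.0392 × 5/12) = 517.88 · e^0.016333 = 517.88 × 1.016467 = S$526.4079
Market S$540.82 > fair S$526.4079: forward overpriced → cash-and-carry (buy spot, short the forward).
At maturity, profit = |F_mkt − F*| = |540.82 − 526.4079| = S$14.41 per share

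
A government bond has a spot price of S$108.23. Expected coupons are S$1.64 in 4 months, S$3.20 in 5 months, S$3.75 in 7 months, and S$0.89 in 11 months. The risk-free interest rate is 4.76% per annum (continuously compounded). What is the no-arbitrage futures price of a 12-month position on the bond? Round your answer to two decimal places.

PV(coupons) I = 1.64·e^(−0.0476·4/12) + 3.20·e^(−0.0476·5/12) + 3.75·e^(−0.0476·7/12) + 0.89·e^(−0.0476·11/12)
I = 1.6142 + 3.1372 + 3.6473 + 0.8520 = 9.2507
F = (S − I)·e^(rT) = (108.23 − 9.2507) · e^(0.0476·12/12)
= 98.9793 · e^0.047600 = 98.9793 × 1.048751 = S$103.80

S$103.80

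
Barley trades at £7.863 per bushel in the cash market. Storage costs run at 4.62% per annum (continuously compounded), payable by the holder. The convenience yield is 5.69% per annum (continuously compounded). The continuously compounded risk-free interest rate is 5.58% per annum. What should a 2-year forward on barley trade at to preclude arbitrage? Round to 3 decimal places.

Net carry = r + u − y = 0.0558 + 0.0462 − 0.0569 = 0.0451
F = S·e^((r+u−y)T) = 7.863 · e^(0.0451 × 2) = 7.863 · e^0.090200
= 7.863 × 1.094393 = £8.605 per bushel

£8.605 per bushel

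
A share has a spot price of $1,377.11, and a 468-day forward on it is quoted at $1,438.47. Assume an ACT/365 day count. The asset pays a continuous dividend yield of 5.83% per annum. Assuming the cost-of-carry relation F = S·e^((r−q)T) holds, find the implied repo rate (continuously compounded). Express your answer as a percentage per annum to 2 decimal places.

From F = S·e^((r−q)T): (r − q) = ln(F/S)/T
ln(1438.47/1377.11) = ln(1.044557) = 0.043593
(r − q) = 0.043593 / (468/365) = 0.033999
r = ln(F/S)/T + q = 0.033999 + 0.0583 = 0.092299
r = 9.23%

9.23%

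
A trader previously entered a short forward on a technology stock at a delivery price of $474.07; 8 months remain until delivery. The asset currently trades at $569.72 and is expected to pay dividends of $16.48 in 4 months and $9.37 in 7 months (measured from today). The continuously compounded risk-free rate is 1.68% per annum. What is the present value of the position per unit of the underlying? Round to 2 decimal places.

PV(remaining dividends) I = 16.48·e^(−0.0168·4/12) + 9.37·e^(−0.0168·7/12) = 25.6666
Current forward F = (S − I)·e^(rT) = (569.72 − 25.6666)·e^(0.0168·8/12) = 544.0534 × 1.011263 = 550.1811
Value (long) = (F − K)·e^(−rT) = (550.1811 − 474.07) × 0.988862 = 75.2634
Short position value = −(long value) = -$75.26

-$75.26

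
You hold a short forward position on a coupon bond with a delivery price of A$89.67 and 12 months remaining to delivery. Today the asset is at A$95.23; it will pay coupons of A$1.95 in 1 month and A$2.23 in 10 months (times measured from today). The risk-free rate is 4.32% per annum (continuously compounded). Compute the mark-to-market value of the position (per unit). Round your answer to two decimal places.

-A$5.26

PV(remaining coupons) I = 1.95·e^(−0.0432·1/12) + 2.23·e^(−0.0432·10/12) = 4.0941
Current forward F = (S − I)·e^(rT) = (95.23 − 4.0941)·e^(0.0432·12/12) = 91.1359 × 1.044147 = 95.1593
Value (long) = (F − K)·e^(−rT) = (95.1593 − 89.67) × 0.957720 = 5.2572
Short position value = −(long value) = -A$5.26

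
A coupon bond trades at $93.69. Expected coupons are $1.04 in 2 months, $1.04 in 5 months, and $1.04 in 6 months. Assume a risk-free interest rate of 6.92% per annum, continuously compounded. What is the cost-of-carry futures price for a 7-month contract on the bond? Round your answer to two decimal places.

PV(coupons) I = 1.04·e^(−0.0692·2/12) + 1.04·e^(−0.0692·5/12) + 1.04·e^(−0.0692·6/12)
I = 1.0281 + 1.0104 + 1.0046 = 3.0431
F = (S − I)·e^(rT) = (93.69 − 3.0431) · e^(0.0692·7/12)
= 90.6469 · e^0.040367 = 90.6469 × 1.041193 = $94.38

$94.38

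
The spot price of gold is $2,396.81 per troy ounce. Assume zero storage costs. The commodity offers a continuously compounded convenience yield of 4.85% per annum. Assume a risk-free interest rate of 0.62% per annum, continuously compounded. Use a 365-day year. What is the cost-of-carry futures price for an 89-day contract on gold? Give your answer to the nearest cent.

Net carry = r + u − y = 0.0062 + 0.0000 − 0.0485 = -0.0423
F = S·e^((r+u−y)T) = 2396.81 · e^(-0.0423 × 89/365) = 2396.81 · e^-0.01031425
= 2396.81 × 0.98973876 = $2,372.22 per troy ounce

$2,372.22 per troy ounce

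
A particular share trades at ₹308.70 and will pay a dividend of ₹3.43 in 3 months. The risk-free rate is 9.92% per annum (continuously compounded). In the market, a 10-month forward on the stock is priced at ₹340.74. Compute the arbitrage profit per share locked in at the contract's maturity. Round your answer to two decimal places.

₹9.07 per share

PV(dividends) I = 3.43·e^(−0.0992·3/12) = 3.3460
Fair forward F* = (S − I)·e^(rT) = (308.70 − 3.3460)·e^0.082667 = 305.3540 × 1.086180 = 331.6694
Market ₹340.74 > fair 331.6694: forward overpriced → cash-and-carry (borrow at r, buy the stock and collect the dividends, short the forward).
Profit at T = |F_mkt − F*| = |340.74 − 331.6694| = ₹9.07 per share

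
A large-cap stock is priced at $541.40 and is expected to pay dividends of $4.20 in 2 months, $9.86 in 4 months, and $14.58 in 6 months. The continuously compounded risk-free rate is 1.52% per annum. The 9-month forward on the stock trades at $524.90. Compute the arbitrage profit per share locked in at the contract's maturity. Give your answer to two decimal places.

$6.09 per share

PV(dividends) I = 4.20·e^(−0.0152·2/12) + 9.86·e^(−0.0152·4/12) + 14.58·e^(−0.0152·6/12) = 28.4692
Fair forward F* = (S − I)·e^(rT) = (541.40 − 28.4692)·e^0.011400 = 512.9308 × 1.011465 = 518.8116
Market $524.90 > fair 518.8116: forward overpriced → cash-and-carry (borrow at r, buy the stock and collect the dividends, short the forward).
Profit at T = |F_mkt − F*| = |524.90 − 518.8116| = $6.09 per share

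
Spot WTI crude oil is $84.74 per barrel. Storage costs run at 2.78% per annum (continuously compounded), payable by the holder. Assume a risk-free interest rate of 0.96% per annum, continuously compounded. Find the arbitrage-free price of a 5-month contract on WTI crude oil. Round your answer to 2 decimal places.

Net carry = r + u − y = 0.0096 + 0.0278 − 0.0000 = 0.0374
F = S·e^((r+u−y)T) = 84.74 · e^(0.0374 × 5/12) = 84.74 · e^0.015583
= 84.74 × 1.015705 = $86.07 per barrel

$86.07 per barrel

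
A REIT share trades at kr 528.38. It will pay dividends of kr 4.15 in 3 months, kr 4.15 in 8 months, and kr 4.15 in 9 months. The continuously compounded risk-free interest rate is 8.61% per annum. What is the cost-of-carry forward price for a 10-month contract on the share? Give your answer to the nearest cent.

PV(dividends) I = 4.15·e^(−0.0861·3/12) + 4.15·e^(−0.0861·8/12) + 4.15·e^(−0.0861·9/12)
I = 4.0616 + 3.9185 + 3.8905 = 11.8706
F = (S − I)·e^(rT) = (528.38 − 11.8706) · e^(0.0861·10/12)
= 516.5094 · e^0.071750 = 516.5094 × 1.074387 = kr 554.93

kr 554.93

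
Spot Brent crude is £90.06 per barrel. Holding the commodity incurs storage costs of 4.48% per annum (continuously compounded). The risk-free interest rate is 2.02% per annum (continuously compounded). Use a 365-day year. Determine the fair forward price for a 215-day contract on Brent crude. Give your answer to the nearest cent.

Net carry = r + u − y = 0.0202 + 0.0448 − 0.0000 = 0.0650
F = S·e^((r+u−y)T) = 90.06 · e^(0.0650 × 215/365) = 90.06 · e^0.038288
= 90.06 × 1.039030 = £93.58 per barrel

£93.58 per barrel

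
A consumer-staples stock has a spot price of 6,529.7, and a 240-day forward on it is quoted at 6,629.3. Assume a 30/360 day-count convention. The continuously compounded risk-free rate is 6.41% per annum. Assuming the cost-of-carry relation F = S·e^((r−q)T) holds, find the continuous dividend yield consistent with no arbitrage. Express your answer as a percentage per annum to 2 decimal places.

4.14%

From F = S·e^((r−q)T): (r − q) = ln(F/S)/T
ln(6629.3/6529.7) = ln(1.015253) = 0.015138
(r − q) = 0.015138 / (240/360) = 0.022707
q = r − ln(F/S)/T = 0.0641 − 0.022707 = 0.041393
q = 4.14%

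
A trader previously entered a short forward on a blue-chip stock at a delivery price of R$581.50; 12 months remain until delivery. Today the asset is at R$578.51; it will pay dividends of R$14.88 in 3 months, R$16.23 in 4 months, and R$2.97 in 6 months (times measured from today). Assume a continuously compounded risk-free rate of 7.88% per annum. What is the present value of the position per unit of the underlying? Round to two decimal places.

PV(remaining dividends) I = 14.88·e^(−0.0788·3/12) + 16.23·e^(−0.0788·4/12) + 2.97·e^(−0.0788·6/12) = 33.2542
Current forward F = (S − I)·e^(rT) = (578.51 − 33.2542)·e^(0.0788·12/12) = 545.2558 × 1.081988 = 589.9602
Value (long) = (F − K)·e^(−rT) = (589.9602 − 581.50) × 0.924225 = 7.8191
Short position value = −(long value) = -R$7.82

-R$7.82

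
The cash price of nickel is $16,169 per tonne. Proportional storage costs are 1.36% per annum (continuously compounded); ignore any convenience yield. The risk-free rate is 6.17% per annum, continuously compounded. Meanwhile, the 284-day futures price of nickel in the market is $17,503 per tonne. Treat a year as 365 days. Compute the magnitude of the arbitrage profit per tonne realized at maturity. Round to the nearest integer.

$358 per tonne

Fair futures: F* = S·e^(carry·T), with carry = (r + u) = 0.0617 + 0.0136 = 0.0753
F* = 16169 · e^(0.0753 × 284/365) = 16169 · e^0.058590 = 16169 × 1.060340 = $17144.6375
Market $17503 > fair $17144.6375: forward overpriced → cash-and-carry (buy spot, short the forward).
At maturity, profit = |F_mkt − F*| = |17503 − 17144.6375| = $358 per tonne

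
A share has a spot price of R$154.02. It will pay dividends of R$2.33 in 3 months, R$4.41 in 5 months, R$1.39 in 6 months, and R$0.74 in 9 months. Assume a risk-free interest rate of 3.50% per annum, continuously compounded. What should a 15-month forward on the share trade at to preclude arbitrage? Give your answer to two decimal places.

PV(dividends) I = 2.33·e^(−0.0350·3/12) + 4.41·e^(−0.0350·5/12) + 1.39·e^(−0.0350·6/12) + 0.74·e^(−0.0350·9/12)
I = 2.3097 + 4.3462 + 1.3659 + 0.7208 = 8.7426
F = (S − I)·e^(rT) = (154.02 − 8.7426) · e^(0.0350·15/12)
= 145.2774 · e^0.043750 = 145.2774 × 1.044721 = R$151.77

R$151.77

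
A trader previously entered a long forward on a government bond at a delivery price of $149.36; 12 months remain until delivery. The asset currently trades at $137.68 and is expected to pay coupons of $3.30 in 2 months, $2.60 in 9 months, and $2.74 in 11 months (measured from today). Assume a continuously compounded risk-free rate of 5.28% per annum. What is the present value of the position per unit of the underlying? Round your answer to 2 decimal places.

-$12.38

PV(remaining coupons) I = 3.30·e^(−0.0528·2/12) + 2.60·e^(−0.0528·9/12) + 2.74·e^(−0.0528·11/12) = 8.3807
Current forward F = (S − I)·e^(rT) = (137.68 − 8.3807)·e^(0.0528·12/12) = 129.2993 × 1.054219 = 136.3098
Value (long) = (F − K)·e^(−rT) = (136.3098 − 149.36) × 0.948570 = -12.3790
Value = -$12.38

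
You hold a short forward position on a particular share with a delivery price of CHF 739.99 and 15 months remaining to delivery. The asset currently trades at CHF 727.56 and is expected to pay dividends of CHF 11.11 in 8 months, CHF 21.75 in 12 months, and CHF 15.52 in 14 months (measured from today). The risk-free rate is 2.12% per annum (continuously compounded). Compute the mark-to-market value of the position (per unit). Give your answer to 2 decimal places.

CHF 40.47

PV(remaining dividends) I = 11.11·e^(−0.0212·8/12) + 21.75·e^(−0.0212·12/12) + 15.52·e^(−0.0212·14/12) = 47.3887
Current forward F = (S − I)·e^(rT) = (727.56 − 47.3887)·e^(0.0212·15/12) = 680.1713 × 1.026854 = 698.4366
Value (long) = (F − K)·e^(−rT) = (698.4366 − 739.99) × 0.973848 = -40.4667
Short position value = −(long value) = CHF 40.47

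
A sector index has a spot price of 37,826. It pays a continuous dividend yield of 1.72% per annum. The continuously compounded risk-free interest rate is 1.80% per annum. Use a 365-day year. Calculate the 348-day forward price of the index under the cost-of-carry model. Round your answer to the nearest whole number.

F = S·e^((r − q)T) = 37826 · e^((0.0180 − 0.0172) × 348/365)
= 37826 · e^0.000763 = 37826 × 1.000763
F = 37,855

37,855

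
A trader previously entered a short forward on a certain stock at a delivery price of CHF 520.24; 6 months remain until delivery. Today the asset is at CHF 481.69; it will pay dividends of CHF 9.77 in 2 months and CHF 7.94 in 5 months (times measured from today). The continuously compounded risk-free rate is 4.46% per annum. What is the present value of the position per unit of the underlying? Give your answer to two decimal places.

CHF 44.57

PV(remaining dividends) I = 9.77·e^(−0.0446·2/12) + 7.94·e^(−0.0446·5/12) = 17.4915
Current forward F = (S − I)·e^(rT) = (481.69 − 17.4915)·e^(0.0446·6/12) = 464.1985 × 1.022551 = 474.6666
Value (long) = (F − K)·e^(−rT) = (474.6666 − 520.24) × 0.977947 = -44.5684
Short position value = −(long value) = CHF 44.57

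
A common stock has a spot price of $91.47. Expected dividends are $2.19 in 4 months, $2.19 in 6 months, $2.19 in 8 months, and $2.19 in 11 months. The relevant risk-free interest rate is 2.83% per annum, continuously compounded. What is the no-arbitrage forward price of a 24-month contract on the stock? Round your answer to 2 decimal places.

PV(dividends) I = 2.19·e^(−0.0283·4/12) + 2.19·e^(−0.0283·6/12) + 2.19·e^(−0.0283·8/12) + 2.19·e^(−0.0283·11/12)
I = 2.1694 + 2.1592 + 2.1491 + 2.1339 = 8.6116
F = (S − I)·e^(rT) = (91.47 − 8.6116) · e^(0.0283·24/12)
= 82.8584 · e^0.056600 = 82.8584 × 1.058232 = $87.68

$87.68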